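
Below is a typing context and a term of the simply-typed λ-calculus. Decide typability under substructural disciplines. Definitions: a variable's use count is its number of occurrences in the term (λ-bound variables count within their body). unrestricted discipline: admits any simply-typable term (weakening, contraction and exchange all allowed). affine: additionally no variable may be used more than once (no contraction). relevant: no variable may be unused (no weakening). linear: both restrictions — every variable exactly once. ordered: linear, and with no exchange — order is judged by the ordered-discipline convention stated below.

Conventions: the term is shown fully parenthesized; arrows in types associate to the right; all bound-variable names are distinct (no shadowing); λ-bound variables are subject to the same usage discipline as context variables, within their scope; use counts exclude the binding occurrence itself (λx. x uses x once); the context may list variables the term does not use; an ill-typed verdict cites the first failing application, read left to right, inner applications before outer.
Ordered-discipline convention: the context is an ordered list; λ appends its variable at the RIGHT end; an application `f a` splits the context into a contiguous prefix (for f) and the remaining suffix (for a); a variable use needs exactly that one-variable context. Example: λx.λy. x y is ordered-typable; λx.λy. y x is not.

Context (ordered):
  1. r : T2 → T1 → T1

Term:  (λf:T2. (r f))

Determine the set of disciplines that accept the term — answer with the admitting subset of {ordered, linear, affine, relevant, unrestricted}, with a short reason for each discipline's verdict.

admitted in: ordered, linear, affine, relevant, unrestricted
use counts: r: 1, f (bound): 1
uses in reading order: r, f
typing: the term checks, with type T2 → T1 → T1
ordered: ✓, r, f once each; derivable with no W/C/E
linear: ✓, each of r, f used exactly once
affine: ✓, none of r, f used more than once
relevant: ✓, every one of r, f appears
unrestricted: ✓, typability at T2 → T1 → T1 is all that's needed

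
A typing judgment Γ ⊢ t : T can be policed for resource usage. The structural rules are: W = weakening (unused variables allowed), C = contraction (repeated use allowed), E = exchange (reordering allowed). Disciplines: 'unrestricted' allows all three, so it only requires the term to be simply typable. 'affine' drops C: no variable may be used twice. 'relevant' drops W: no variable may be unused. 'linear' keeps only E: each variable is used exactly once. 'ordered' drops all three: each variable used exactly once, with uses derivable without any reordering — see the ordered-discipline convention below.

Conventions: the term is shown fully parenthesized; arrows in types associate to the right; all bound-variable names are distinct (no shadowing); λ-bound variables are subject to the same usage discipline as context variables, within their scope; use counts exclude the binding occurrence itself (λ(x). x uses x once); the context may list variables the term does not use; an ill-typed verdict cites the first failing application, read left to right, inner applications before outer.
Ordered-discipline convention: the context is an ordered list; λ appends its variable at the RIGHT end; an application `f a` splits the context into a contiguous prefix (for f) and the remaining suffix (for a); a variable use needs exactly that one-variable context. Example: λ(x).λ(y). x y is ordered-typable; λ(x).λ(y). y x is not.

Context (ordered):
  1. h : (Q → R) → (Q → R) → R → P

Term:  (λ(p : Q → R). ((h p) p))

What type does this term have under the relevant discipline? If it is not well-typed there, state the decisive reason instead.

term : (Q → R) → R → P
use counts: h ×1; p [bound] ×2
uses in reading order: h, p, p
typing: the term checks, with type (Q → R) → R → P
summary: ordered ✗, linear ✗, affine ✗, relevant ✓, unrestricted ✓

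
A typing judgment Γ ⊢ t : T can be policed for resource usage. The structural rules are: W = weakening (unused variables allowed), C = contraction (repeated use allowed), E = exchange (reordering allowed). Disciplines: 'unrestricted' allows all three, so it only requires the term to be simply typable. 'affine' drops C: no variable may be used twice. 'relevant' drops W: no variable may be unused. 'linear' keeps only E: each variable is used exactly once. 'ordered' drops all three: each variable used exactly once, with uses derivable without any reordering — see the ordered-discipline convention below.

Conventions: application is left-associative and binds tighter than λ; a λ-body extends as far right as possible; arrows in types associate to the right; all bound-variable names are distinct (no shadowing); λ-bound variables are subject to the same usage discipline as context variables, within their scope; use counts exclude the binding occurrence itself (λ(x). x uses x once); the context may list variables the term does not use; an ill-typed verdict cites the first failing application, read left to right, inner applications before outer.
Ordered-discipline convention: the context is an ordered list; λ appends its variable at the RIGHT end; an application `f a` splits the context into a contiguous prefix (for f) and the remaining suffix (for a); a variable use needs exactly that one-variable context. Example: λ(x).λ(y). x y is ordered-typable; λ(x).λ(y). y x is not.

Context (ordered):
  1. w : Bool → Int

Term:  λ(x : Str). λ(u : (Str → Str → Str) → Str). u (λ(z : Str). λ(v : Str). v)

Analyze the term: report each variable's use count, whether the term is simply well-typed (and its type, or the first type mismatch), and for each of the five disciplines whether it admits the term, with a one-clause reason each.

counts: w=0, x (bound)=0, u (bound)=1, z (bound)=0, v (bound)=1
use order (left to right): u, v
typing: the term checks, with type Str → ((Str → Str → Str) → Str) → Str
ordered: ✗ — w, x, z never used (weakening)
linear: ✗ — w, x, z never used (weakening)
affine: ✓ — w, x, u, z, v: no repeats, contraction unneeded
relevant: ✗ — w, x, z never used (weakening)
unrestricted: ✓ — well-typed at Str → ((Str → Str → Str) → Str) → Str; no restrictions here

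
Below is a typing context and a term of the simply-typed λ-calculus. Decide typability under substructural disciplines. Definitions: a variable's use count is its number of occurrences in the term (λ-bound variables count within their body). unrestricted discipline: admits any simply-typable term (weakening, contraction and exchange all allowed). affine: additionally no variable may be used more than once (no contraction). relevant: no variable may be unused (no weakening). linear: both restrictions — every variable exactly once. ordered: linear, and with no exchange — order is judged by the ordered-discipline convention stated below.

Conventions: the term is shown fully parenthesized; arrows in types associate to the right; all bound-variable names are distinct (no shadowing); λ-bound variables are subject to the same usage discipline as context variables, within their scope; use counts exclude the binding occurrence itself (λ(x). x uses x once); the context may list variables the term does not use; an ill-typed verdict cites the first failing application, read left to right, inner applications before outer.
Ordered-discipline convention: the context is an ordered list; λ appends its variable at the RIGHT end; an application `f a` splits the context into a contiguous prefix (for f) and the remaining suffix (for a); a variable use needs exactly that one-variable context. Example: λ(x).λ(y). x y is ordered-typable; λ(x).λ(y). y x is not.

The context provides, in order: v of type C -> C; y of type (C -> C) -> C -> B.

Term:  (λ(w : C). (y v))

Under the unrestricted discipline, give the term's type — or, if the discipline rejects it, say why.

term : C -> C -> B
counts: v ×1; y ×1; w [bound] ×0
use order (left to right): y, v
typing: well-typed — term : C -> C -> B
across the five disciplines: ordered ✗; linear ✗; affine ✓; relevant ✗; unrestricted ✓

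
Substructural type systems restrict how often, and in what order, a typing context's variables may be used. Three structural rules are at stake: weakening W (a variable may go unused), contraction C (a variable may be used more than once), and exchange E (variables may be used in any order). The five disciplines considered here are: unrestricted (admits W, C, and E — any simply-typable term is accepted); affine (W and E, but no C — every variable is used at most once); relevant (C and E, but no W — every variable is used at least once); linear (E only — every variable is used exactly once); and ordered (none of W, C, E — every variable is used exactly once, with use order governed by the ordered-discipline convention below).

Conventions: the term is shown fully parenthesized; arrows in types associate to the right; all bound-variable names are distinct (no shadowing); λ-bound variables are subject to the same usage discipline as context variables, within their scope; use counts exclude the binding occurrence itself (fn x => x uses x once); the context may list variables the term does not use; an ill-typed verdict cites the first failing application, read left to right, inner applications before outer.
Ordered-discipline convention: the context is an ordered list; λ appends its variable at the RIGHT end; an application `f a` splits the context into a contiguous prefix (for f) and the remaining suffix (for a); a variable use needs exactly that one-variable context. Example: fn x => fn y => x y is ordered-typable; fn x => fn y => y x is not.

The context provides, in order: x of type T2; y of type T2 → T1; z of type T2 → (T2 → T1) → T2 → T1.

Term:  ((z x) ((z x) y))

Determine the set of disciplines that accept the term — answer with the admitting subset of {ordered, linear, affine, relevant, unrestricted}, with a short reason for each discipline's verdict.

admitting disciplines: relevant, unrestricted
counts: x: 2, y: 1, z: 2
order of uses: z, x, z, x, y
typing: well-typed at T2 → T1
ordered ✗ (repeated use of x ×2, z ×2)
linear ✗ (repeated use of x ×2, z ×2)
affine ✗ (repeated use of x ×2, z ×2)
relevant ✓ (x, y, z: all used, weakening unneeded)
unrestricted ✓ (simply typable at T2 → T1; W, C, E all held)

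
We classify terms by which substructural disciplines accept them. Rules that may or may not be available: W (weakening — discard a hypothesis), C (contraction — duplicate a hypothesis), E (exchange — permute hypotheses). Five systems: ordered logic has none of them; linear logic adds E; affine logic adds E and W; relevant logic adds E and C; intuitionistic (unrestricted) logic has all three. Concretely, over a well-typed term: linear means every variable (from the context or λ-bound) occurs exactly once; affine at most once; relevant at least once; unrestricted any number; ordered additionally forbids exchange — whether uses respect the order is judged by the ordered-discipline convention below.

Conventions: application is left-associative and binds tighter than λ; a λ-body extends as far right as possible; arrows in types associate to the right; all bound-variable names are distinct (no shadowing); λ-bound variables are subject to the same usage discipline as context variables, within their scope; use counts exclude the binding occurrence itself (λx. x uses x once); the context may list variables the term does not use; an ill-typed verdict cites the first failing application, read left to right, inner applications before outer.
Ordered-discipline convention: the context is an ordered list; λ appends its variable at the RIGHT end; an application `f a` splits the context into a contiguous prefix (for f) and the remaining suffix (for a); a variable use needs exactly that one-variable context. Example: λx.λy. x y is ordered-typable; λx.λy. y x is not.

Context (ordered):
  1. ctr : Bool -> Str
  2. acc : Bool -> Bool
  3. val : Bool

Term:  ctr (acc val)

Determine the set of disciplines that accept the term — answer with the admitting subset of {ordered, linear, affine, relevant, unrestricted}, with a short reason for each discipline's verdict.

admitted in: ordered, linear, affine, relevant, unrestricted
counts: ctr=1; acc=1; val=1
use order (left to right): ctr, acc, val
typing: well-typed — term : Str
ordered ✓ (ctr, acc, val: once each, no exchange needed)
linear ✓ (exactly-once usage across ctr, acc, val)
affine ✓ (at most one use each (ctr, acc, val))
relevant ✓ (every one of ctr, acc, val appears)
unrestricted ✓ (well-typed at Str; no restrictions here)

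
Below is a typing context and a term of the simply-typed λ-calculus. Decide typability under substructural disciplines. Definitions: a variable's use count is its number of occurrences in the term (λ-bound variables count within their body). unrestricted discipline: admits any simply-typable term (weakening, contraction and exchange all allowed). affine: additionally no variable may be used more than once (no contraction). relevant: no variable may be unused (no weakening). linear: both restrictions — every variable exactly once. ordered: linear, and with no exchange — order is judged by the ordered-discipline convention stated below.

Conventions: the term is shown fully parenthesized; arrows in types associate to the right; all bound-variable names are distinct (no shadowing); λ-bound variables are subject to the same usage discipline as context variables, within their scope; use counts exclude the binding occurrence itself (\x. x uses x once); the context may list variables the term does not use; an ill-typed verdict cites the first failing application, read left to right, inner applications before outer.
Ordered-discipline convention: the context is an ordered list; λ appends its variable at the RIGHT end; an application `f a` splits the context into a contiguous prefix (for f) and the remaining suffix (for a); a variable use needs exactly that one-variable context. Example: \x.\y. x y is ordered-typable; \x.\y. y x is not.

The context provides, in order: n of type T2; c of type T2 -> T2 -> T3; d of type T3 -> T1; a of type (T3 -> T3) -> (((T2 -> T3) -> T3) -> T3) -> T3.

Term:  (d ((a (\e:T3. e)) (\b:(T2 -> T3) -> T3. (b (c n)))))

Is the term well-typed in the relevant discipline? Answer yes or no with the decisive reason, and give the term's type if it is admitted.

yes — n, c, d, a, e, b: all used, weakening unneeded; term : T1
counts: n: 1; c: 1; d: 1; a: 1; e (λ-bound): 1; b (λ-bound): 1
order of uses: d, a, e, b, c, n
typing: ✓ — T1
summary: ordered ✗ | linear ✓ | affine ✓ | relevant ✓ | unrestricted ✓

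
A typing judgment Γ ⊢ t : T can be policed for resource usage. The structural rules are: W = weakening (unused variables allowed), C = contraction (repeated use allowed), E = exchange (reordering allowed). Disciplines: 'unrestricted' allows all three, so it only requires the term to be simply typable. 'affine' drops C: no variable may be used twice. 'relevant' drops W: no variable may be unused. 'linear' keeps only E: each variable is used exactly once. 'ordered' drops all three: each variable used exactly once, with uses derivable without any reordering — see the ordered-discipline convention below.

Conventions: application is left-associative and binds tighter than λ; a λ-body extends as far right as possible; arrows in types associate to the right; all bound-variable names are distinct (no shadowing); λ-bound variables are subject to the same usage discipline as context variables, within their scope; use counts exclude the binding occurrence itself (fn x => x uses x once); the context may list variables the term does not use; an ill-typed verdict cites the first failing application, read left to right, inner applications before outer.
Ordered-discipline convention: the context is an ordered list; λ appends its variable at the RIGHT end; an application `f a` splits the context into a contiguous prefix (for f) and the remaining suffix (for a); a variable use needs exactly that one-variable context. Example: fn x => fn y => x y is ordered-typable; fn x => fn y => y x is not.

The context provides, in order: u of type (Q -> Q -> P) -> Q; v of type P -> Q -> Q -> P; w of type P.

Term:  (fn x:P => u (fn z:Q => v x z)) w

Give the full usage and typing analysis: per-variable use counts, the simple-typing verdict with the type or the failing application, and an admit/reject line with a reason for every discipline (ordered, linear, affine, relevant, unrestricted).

usage: u=1; v=1; w=1; x [bound]=1; z [bound]=1
left-to-right use order: u, v, x, z, w
typing: the term checks, with type Q
ordered ✓ (u, v, w, x, z: once each, no exchange needed)
linear ✓ (each of u, v, w, x, z used exactly once)
affine ✓ (no duplicate uses among u, v, w, x, z)
relevant ✓ (at least one use each (u, v, w, x, z))
unrestricted ✓ (well-typed at Q; no restrictions here)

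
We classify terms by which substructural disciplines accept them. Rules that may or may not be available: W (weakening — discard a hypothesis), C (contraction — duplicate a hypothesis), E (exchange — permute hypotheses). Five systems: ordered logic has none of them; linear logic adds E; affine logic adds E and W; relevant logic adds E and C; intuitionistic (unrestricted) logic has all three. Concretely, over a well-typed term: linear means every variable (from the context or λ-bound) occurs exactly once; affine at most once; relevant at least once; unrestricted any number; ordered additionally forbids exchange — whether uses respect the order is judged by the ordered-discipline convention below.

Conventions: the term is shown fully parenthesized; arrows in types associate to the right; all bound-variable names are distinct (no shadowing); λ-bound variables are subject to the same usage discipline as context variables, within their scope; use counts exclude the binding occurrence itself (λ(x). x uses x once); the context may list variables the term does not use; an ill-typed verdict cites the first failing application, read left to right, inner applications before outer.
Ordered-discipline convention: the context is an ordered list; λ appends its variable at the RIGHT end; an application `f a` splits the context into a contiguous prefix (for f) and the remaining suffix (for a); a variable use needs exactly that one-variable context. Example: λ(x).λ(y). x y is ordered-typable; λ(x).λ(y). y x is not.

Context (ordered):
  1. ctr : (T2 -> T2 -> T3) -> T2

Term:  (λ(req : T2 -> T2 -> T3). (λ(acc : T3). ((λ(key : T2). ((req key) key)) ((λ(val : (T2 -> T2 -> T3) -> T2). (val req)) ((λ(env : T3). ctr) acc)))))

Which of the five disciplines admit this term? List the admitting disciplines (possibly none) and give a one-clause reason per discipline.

admitting disciplines: unrestricted
usage: ctr ×1; req (λ-bound) ×2; acc (λ-bound) ×1; key (λ-bound) ×2; val (λ-bound) ×1; env (λ-bound) ×0
uses in reading order: req, key, key, val, req, ctr, acc
typing: well-typed at (T2 -> T2 -> T3) -> T3 -> T3
ordered: ✗, repeated use of req ×2, key ×2; unused: env — weakening required
linear: ✗, repeated use of req ×2, key ×2; unused: env — weakening required
affine: ✗, repeated use of req ×2, key ×2
relevant: ✗, unused: env — weakening required
unrestricted: ✓, type-checks ((T2 -> T2 -> T3) -> T3 -> T3) and nothing is barred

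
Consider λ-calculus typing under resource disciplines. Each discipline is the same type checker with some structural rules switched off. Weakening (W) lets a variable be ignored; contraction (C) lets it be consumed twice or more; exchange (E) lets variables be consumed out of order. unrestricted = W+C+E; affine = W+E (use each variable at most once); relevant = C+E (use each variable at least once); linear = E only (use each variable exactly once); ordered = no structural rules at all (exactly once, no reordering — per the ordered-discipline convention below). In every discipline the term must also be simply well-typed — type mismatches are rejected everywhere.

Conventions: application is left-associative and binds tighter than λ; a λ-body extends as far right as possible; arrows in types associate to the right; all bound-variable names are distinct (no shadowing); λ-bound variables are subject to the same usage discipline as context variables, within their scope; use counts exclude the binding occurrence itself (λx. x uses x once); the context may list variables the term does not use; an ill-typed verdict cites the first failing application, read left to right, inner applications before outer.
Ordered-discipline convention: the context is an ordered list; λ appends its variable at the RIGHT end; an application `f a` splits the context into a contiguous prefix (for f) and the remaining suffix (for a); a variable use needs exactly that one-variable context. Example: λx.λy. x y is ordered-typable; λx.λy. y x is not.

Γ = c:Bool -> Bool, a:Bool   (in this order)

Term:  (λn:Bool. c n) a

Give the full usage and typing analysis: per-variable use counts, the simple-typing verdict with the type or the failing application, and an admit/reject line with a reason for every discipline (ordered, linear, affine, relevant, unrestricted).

variable uses: c: 1×; a: 1×; n (λ-bound): 1×
use order (left to right): c, n, a
typing: well-typed at Bool
ordered ✓ (c, a, n once each; derivable with no W/C/E)
linear ✓ (single use per variable (c, a, n))
affine ✓ (at most one use each (c, a, n))
relevant ✓ (every one of c, a, n appears)
unrestricted ✓ (simply typable at Bool; W, C, E all held)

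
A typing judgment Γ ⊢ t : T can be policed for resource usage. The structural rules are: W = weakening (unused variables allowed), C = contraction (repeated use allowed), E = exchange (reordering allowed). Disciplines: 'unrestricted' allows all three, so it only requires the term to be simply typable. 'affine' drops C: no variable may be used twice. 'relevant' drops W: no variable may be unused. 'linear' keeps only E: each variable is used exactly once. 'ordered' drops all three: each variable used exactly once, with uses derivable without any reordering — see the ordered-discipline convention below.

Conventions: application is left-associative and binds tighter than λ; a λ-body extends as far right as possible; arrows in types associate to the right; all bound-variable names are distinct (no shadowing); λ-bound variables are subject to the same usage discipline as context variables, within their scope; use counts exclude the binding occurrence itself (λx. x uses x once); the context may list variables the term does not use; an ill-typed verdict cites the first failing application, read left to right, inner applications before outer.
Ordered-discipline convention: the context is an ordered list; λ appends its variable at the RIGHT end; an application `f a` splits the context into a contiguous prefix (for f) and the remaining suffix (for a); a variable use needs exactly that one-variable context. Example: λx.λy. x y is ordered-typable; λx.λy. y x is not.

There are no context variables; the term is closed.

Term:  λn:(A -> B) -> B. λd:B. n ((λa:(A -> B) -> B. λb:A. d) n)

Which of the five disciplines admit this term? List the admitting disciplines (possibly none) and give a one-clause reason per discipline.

accepted by: unrestricted
use counts: n (λ-bound) ×2; d (λ-bound) ×1; a (λ-bound) ×0; b (λ-bound) ×0
left-to-right use order: n, d, n
typing: ✓ — ((A -> B) -> B) -> B -> B
ordered: ✗, needs contraction — n ×2; a, b left unused
linear: ✗, needs contraction — n ×2; a, b left unused
affine: ✗, needs contraction — n ×2
relevant: ✗, a, b left unused
unrestricted: ✓, well-typed at ((A -> B) -> B) -> B -> B; no restrictions here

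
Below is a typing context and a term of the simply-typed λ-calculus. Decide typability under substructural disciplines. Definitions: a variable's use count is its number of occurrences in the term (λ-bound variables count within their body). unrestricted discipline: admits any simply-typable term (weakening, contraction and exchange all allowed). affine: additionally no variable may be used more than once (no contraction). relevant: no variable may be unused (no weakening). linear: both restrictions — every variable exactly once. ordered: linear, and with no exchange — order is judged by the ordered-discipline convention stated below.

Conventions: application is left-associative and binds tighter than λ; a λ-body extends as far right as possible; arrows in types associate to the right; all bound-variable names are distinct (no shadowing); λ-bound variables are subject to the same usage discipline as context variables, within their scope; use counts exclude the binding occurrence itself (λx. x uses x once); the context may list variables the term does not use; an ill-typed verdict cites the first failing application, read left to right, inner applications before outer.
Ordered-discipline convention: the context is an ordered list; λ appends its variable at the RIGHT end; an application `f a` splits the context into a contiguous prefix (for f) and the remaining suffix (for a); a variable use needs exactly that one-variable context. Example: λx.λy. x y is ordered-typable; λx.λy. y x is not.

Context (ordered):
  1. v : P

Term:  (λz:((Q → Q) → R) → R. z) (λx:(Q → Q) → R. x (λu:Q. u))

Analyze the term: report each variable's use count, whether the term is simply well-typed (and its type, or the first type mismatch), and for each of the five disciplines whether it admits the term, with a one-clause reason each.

variable uses: v=0, z (bound)=1, x (bound)=1, u (bound)=1
use order (left to right): z, x, u
typing: ✓ — ((Q → Q) → R) → R
ordered: ✗, v left unused
linear: ✗, v left unused
affine: ✓, no duplicate uses among v, z, x, u
relevant: ✗, v left unused
unrestricted: ✓, type-checks (((Q → Q) → R) → R) and nothing is barred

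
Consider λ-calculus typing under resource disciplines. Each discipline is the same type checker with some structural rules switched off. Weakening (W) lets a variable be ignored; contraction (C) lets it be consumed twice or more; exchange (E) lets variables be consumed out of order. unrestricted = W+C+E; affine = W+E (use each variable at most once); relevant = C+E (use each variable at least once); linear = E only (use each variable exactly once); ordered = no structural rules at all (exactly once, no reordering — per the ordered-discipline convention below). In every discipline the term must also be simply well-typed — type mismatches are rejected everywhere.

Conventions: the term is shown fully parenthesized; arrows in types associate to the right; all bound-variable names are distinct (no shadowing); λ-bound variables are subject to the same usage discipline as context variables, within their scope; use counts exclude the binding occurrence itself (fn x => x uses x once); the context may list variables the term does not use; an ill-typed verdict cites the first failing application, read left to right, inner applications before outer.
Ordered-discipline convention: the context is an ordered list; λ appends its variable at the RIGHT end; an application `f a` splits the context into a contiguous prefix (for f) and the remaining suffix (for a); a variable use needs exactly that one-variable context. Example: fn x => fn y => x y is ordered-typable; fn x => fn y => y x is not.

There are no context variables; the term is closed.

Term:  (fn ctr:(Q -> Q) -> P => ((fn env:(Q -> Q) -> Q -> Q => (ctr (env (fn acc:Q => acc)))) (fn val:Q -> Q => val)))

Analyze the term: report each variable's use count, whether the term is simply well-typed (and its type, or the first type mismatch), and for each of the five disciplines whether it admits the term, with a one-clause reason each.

variable uses: ctr (λ-bound)=1, env (λ-bound)=1, acc (λ-bound)=1, val (λ-bound)=1
order of uses: ctr, env, acc, val
typing: well-typed — term : ((Q -> Q) -> P) -> P
ordered: ✓ — one use each (ctr, env, acc, val); ordered split holds
linear: ✓ — exactly-once usage across ctr, env, acc, val
affine: ✓ — ctr, env, acc, val: no repeats, contraction unneeded
relevant: ✓ — none of ctr, env, acc, val goes unused
unrestricted: ✓ — typability at ((Q -> Q) -> P) -> P is all that's needed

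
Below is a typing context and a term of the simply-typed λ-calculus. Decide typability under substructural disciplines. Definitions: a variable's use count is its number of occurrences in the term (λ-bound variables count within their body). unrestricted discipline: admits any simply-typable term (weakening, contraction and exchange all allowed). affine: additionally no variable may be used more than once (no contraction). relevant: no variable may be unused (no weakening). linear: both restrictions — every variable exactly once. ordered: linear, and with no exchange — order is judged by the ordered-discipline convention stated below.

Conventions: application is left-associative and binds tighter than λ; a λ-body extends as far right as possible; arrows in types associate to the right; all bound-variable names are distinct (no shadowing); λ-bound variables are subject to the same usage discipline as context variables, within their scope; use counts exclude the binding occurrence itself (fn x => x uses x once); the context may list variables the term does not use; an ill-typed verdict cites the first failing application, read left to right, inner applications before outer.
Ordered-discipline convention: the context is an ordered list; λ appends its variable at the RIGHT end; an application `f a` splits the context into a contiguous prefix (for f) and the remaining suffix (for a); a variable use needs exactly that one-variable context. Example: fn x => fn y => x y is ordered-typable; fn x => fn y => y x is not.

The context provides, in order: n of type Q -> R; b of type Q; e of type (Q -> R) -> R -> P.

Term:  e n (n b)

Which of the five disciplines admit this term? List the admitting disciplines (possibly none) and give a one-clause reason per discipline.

admitting disciplines: relevant, unrestricted
variable uses: n: 2×, b: 1×, e: 1×
uses in reading order: e, n, n, b
typing: the term checks, with type P
ordered: ✗ — repeated use of n ×2
linear: ✗ — repeated use of n ×2
affine: ✗ — repeated use of n ×2
relevant: ✓ — every one of n, b, e appears
unrestricted: ✓ — simply typable at P; W, C, E all held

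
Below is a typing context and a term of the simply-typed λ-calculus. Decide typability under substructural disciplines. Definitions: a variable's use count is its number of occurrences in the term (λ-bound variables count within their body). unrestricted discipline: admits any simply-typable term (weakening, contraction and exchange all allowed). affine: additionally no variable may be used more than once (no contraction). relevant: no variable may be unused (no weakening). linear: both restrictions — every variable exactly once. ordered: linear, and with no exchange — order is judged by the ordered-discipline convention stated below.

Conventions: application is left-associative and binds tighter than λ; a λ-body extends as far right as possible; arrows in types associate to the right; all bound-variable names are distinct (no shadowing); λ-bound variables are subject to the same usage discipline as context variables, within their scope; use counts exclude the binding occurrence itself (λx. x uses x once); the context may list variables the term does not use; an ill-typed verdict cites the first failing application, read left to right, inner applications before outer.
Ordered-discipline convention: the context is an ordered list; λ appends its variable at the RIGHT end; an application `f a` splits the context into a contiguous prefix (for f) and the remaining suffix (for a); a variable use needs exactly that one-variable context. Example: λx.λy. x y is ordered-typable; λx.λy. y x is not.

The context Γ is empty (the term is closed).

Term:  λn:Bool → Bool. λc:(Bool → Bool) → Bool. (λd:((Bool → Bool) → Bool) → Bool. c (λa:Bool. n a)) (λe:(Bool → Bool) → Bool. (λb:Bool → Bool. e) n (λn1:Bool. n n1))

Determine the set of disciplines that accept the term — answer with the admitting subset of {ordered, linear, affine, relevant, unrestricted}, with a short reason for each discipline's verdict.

accepted by: unrestricted
variable uses: n (λ-bound): 3; c (λ-bound): 1; d (λ-bound): 0; a (λ-bound): 1; e (λ-bound): 1; b (λ-bound): 0; n1 (λ-bound): 1
left-to-right use order: c, n, a, e, n, n, n1
typing: well-typed — term : (Bool → Bool) → ((Bool → Bool) → Bool) → Bool
ordered ✗ (n ×3 used more than once (contraction); needs weakening: d, b unused)
linear ✗ (n ×3 used more than once (contraction); needs weakening: d, b unused)
affine ✗ (n ×3 used more than once (contraction))
relevant ✗ (needs weakening: d, b unused)
unrestricted ✓ (type-checks ((Bool → Bool) → ((Bool → Bool) → Bool) → Bool) and nothing is barred)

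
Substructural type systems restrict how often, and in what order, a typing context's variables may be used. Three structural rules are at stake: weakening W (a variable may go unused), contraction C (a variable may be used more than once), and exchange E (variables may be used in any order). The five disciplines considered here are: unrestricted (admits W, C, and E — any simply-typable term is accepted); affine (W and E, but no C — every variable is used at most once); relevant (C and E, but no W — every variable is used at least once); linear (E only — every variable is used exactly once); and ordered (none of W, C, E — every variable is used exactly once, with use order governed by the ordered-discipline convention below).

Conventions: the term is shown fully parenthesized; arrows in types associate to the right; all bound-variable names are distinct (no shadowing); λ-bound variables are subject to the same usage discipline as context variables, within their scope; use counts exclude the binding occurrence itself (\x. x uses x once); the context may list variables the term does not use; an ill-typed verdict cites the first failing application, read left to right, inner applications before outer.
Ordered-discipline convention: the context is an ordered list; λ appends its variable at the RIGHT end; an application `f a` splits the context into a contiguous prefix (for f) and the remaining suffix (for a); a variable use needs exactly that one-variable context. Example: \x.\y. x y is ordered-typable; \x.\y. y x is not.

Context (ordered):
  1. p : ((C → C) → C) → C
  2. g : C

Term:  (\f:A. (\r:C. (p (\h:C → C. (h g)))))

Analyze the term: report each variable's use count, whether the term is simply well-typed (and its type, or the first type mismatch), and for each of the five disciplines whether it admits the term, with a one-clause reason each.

use counts: p ×1, g ×1, f [bound] ×0, r [bound] ×0, h [bound] ×1
uses in reading order: p, h, g
typing: the term checks, with type A → C → C
ordered: ✗, f, r never used (weakening)
linear: ✗, f, r never used (weakening)
affine: ✓, no duplicate uses among p, g, f, r, h
relevant: ✗, f, r never used (weakening)
unrestricted: ✓, well-typed at A → C → C; no restrictions here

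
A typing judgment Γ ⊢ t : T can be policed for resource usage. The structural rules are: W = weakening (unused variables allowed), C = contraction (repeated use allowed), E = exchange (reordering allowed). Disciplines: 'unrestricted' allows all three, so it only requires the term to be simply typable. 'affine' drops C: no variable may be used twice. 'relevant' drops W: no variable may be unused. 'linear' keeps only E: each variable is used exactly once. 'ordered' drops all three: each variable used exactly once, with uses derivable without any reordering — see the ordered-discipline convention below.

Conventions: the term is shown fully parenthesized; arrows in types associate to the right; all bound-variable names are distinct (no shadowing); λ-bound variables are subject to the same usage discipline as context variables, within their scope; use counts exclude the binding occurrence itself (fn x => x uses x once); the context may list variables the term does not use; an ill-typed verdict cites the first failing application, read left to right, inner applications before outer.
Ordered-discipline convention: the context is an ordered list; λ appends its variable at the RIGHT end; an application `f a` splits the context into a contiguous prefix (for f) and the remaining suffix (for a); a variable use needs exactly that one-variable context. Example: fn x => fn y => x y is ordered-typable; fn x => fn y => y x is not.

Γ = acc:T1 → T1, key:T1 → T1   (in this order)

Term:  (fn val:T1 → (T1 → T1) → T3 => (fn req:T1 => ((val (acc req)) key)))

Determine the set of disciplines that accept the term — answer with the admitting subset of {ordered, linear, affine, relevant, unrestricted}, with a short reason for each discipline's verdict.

admitted by: linear, affine, relevant, unrestricted
usage: acc=1; key=1; val (λ-bound)=1; req (λ-bound)=1
order of uses: val, acc, req, key
typing: well-typed at (T1 → (T1 → T1) → T3) → T1 → T3
ordered ✗ (needs exchange: uses follow val, acc, req, key)
linear ✓ (single use per variable (acc, key, val, req))
affine ✓ (at most one use each (acc, key, val, req))
relevant ✓ (at least one use each (acc, key, val, req))
unrestricted ✓ (type-checks ((T1 → (T1 → T1) → T3) → T1 → T3) and nothing is barred)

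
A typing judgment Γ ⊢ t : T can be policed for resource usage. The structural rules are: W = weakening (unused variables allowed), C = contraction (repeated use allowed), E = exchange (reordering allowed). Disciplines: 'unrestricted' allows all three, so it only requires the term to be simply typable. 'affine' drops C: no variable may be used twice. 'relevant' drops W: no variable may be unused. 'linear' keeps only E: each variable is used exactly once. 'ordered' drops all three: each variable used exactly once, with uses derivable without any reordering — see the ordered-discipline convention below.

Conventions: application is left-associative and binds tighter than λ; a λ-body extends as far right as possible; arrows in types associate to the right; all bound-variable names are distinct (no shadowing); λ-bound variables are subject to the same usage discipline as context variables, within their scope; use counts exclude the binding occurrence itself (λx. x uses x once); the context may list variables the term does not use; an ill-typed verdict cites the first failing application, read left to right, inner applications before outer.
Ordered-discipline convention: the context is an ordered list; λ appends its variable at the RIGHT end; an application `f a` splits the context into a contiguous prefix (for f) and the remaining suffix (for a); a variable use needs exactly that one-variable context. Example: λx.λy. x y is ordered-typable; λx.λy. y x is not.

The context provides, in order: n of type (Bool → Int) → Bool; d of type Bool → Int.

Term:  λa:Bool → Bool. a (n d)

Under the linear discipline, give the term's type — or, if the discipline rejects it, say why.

term : (Bool → Bool) → Bool
usage: n=1, d=1, a (bound)=1
left-to-right use order: a, n, d
typing: the term checks, with type (Bool → Bool) → Bool
across the five disciplines: ordered ✗ | linear ✓ | affine ✓ | relevant ✓ | unrestricted ✓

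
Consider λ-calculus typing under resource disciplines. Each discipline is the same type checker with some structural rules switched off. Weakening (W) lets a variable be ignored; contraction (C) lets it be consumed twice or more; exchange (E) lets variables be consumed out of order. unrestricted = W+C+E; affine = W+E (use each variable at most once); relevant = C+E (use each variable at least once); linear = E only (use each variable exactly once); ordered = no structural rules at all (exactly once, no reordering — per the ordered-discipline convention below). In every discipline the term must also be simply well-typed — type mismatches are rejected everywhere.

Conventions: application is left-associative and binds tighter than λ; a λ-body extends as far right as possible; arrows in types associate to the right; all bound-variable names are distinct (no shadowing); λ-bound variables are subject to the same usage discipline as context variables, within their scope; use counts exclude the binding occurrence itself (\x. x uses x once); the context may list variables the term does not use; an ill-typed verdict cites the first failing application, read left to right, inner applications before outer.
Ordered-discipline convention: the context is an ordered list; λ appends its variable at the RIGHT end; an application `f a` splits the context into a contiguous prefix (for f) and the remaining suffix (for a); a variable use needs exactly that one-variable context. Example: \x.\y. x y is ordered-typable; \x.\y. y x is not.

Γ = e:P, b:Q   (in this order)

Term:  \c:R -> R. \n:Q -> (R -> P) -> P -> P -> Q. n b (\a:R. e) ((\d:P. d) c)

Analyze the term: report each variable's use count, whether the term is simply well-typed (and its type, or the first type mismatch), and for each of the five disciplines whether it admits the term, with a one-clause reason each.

variable uses: e=1; b=1; c (λ-bound)=1; n (λ-bound)=1; a (λ-bound)=0; d (λ-bound)=1
left-to-right use order: n, b, e, d, c
typing: ill-typed: a function awaiting P gets R -> R
ordered: ✗ — fails simple typing
linear: ✗ — a type mismatch blocks all five
affine: ✗ — the type mismatch rejects it
relevant: ✗ — not simply typable
unrestricted: ✗ — fails simple typing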